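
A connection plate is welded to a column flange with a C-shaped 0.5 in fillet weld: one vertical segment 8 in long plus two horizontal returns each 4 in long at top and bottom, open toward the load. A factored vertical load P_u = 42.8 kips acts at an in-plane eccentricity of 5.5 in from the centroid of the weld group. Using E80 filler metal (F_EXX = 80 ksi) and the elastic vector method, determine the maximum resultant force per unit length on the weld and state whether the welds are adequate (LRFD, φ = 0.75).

Total weld length L_w = 16 in. Treat welds as unit-width lines.
Centroid: x̄ = 2×4×2 / 16 = 1 in from the vertical weld.
Polar moment about centroid: J = I_x + I_y = [8³/12 + 2×4×4²] + [8×1² + 2(4³/12 + 4×1²)] = 197.3 in³.
Direct shear f_v = P/L_w = 42.8 / 16 = 2.675 kip/in (vertical).
Torsion M = P·e = 42.8 × 5.5 = 235.4 kip·in.
Critical point at (x, y) = (3, 4) from centroid. f_tx = M·y/J = 4.772 kip/in; f_ty = M·x/J = 3.579 kip/in.
Resultant f_max = √[f_tx² + (f_v + f_ty)²] = √[4.772² + (2.675 + 3.579)²] = 7.866 kip/in.
Capacity per unit length: φr_n = 0.75 × 0.6 × 80 × (0.707 × 0.5) = 12.73 kip/in.
7.866 ≤ 12.73 → adequate.

f_max ≈ 7.87 kip/in; adequate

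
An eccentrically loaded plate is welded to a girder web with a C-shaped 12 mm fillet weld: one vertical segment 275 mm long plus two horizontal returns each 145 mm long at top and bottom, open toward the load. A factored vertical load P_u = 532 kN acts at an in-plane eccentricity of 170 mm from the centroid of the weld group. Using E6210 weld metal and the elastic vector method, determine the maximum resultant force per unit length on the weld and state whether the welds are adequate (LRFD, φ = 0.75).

f_max ≈ 2560 N/mm; NOT adequate

E62XX → F_EXX = 620 MPa.
Total weld length L_w = 565 mm. Treat welds as unit-width lines.
Centroid: x̄ = 2×145×72.5 / 565 = 37.21 mm from the vertical weld.
Polar moment about centroid: J = I_x + I_y = [275³/12 + 2×145×137.5²] + [275×37.21² + 2(145³/12 + 145×35.29²)] = 8466000 mm³.
Direct shear f_v = P/L_w = 532×10³ / 565 = 941.6 N/mm (vertical).
Torsion M = P·e = 532×10³ × 170 = 90440000 N·mm.
Critical point at (x, y) = (107.8, 137.5) from centroid. f_tx = M·y/J = 1469 N/mm; f_ty = M·x/J = 1151 N/mm.
Resultant f_max = √[f_tx² + (f_v + f_ty)²] = √[1469² + (941.6 + 1151)²] = 2557 N/mm.
Capacity per unit length: φr_n = 0.75 × 0.6 × 620 × (0.707 × 12) = 2367 N/mm.
2557 > 2367 → NOT adequate.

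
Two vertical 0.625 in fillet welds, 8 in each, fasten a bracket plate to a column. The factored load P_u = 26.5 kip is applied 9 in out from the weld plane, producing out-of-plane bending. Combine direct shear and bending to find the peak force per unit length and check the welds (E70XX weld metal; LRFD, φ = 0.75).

E70XX → F_EXX = 70 ksi.
L_w = 2 × 8 = 16 in; section modulus (unit throat) S = 2 × L²/6 = 21.33 in².
Direct shear f_v = P/L_w = 26.5/16 = 1.656 kip/in.
Moment M = P × e = 26.5 × 9 = 238.5 kip·in; bending f_b = M/S = 11.18 kip/in.
f_max = √(f_v² + f_b²) = √(1.656² + 11.18²) = 11.3 kip/in.
φr_n = 0.75 × 0.6 × 70 × (0.707 × 0.625) = 13.92 kip/in → adequate.

f_max ≈ 11.3 kip/in; adequate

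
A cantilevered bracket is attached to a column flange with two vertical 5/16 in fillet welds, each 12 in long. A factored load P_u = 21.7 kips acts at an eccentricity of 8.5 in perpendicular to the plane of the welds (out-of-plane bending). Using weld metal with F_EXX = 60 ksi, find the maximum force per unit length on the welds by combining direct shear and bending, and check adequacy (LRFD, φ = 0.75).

f_max ≈ 3.95 kip/in; adequate

L_w = 2 × 12 = 24 in; section modulus (unit throat) S = 2 × L²/6 = 48 in².
Direct shear f_v = P/L_w = 21.7/24 = 0.9042 kip/in.
Moment M = P × e = 21.7 × 8.5 = 184.45 kip·in; bending f_b = M/S = 3.843 kip/in.
f_max = √(f_v² + f_b²) = √(0.9042² + 3.843²) = 3.948 kip/in.
φr_n = 0.75 × 0.6 × 60 × (0.707 × 0.3125) = 5.965 kip/in → adequate.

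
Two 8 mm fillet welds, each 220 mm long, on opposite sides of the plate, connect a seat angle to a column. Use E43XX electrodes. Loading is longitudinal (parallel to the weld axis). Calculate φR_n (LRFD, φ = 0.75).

E43XX → F_EXX = 430 MPa.
Effective throat t_e = 0.707 × 8 = 5.656 mm.
Total length L = 440 mm; A_we = 5.656 × 440 = 2489 mm².
F_nw = 0.6 F_EXX = 0.6 × 430 = 258 MPa.
φR_n = 0.75 × 258 × 2489 × 10⁻³ = 481.6 kN.

φR_n ≈ 482 kN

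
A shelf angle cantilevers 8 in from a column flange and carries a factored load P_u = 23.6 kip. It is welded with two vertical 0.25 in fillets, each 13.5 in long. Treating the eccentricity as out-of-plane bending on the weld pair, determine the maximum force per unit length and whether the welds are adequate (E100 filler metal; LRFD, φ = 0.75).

f_max ≈ 3.23 kip/in; adequate

E100XX → F_EXX = 100 ksi.
L_w = 2 × 13.5 = 27 in; section modulus (unit throat) S = 2 × L²/6 = 60.75 in².
Direct shear f_v = P/L_w = 23.6/27 = 0.8741 kip/in.
Moment M = P × e = 23.6 × 8 = 188.8 kip·in; bending f_b = M/S = 3.108 kip/in.
f_max = √(f_v² + f_b²) = √(0.8741² + 3.108²) = 3.228 kip/in.
φr_n = 0.75 × 0.6 × 100 × (0.707 × 0.25) = 7.954 kip/in → adequate.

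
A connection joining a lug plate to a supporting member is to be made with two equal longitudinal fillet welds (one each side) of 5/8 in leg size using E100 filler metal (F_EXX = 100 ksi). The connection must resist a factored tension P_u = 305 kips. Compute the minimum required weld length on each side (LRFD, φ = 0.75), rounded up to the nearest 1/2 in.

L = 8 in on each side

Throat t_e = 0.707 × 0.625 = 0.4419 in.
φr_n = 0.75 × 0.6 × 100 × 0.4419 = 19.88 kips/in.
L_req = P_u / φr_n = 305 / 19.88 = 15.34 in total.
Per side: 15.34 / 2 = 7.669 in.
Round up → use L = 8 in on each side.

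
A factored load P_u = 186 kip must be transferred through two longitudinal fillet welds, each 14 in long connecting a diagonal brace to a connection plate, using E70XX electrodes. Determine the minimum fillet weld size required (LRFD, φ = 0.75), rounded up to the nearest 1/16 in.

w = 5/16 in

E70XX → F_EXX = 70 ksi.
Total weld length L = 28 in.
Required throat t_e = P_u / (φ × 0.6 F_EXX × L) = 186 / (0.75 × 0.6 × 70 × 28) = 0.2109 in.
Required leg w = t_e / 0.707 = 0.2983 in → use 5/16 in.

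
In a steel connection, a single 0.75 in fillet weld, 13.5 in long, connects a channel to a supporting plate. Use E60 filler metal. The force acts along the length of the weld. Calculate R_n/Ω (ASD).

E60XX → F_EXX = 60 ksi.
Effective throat t_e = 0.707 × 0.75 = 0.5302 in.
Total length L = 13.5 in; A_we = 0.5302 × 13.5 = 7.158 in².
F_nw = 0.6 F_EXX = 0.6 × 60 = 36 ksi.
R_n = 36 × 7.158 = 257.7 kips; R_n/Ω = 257.7/2.0 = 128.9 kips.

R_n/Ω ≈ 129 kips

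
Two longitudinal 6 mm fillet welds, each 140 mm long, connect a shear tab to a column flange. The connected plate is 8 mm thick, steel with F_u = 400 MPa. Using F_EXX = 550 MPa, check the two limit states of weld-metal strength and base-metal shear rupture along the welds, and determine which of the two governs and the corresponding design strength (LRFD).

φR_n ≈ 294 kN (weld metal governs)

t_e = 0.707 × 6 = 4.242 mm; L = 280 mm.
Weld metal: φR_n = 0.75 × 0.6 × 550 × 4.242 × 280 × 10⁻³ = 294 kN.
Base metal (shear rupture): φR_n = 0.75 × 0.6 × 400 × 8 × 280 × 10⁻³ = 403.2 kN.
Governing: weld metal.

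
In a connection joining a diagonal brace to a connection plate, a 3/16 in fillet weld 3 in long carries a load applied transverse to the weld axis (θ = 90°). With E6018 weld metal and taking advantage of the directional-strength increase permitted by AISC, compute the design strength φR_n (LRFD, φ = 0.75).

φR_n ≈ 16.1 kips

E60XX → F_EXX = 60 ksi.
t_e = 0.707 × 0.1875 = 0.1326 in; A_we = 0.1326 × 3 = 0.3977 in².
Directional factor: 1.0 + 0.5 sin^1.5(90°) = 1.5.
F_nw = 0.6 × 60 × 1.5 = 54 ksi.
φR_n = 0.75 × 54 × 0.3977 = 16.11 kips.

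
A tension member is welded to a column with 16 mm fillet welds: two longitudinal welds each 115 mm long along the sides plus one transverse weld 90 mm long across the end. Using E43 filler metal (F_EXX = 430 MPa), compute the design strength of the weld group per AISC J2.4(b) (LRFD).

t_e = 0.707 × 16 = 11.31 mm.
R_nwl = 0.6 × 430 × 11.31 × 230 × 10⁻³ = 671.3 kN (longitudinal, 2 welds).
R_nwt = 0.6 × 430 × 11.31 × 90 × 10⁻³ = 262.7 kN (transverse, base value).
(i) R_nwl + R_nwt = 933.9 kN; (ii) 0.85 R_nwl + 1.5 R_nwt = 964.6 kN.
R_n = max = 964.6 kN [governs: (ii)]; φR_n = 723.4 kN.

φR_n ≈ 723 kN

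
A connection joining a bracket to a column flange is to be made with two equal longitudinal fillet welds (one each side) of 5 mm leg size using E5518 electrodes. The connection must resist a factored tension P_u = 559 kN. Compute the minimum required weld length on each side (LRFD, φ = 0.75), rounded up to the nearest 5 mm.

L = 320 mm on each side

E55XX → F_EXX = 550 MPa.
Throat t_e = 0.707 × 5 = 3.535 mm.
φr_n = 0.75 × 0.6 × 550 × 3.535 × 10⁻³ = 0.8749 kN/mm.
L_req = P_u / φr_n = 559 / 0.8749 = 638.9 mm total.
Per side: 638.9 / 2 = 319.5 mm.
Round up → use L = 320 mm on each side.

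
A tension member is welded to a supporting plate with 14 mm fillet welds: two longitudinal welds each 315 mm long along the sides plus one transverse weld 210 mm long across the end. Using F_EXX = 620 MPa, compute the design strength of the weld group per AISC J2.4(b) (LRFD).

φR_n ≈ 2350 kN

t_e = 0.707 × 14 = 9.898 mm.
R_nwl = 0.6 × 620 × 9.898 × 630 × 10⁻³ = 2320 kN (longitudinal, 2 welds).
R_nwt = 0.6 × 620 × 9.898 × 210 × 10⁻³ = 773.2 kN (transverse, base value).
(i) R_nwl + R_nwt = 3093 kN; (ii) 0.85 R_nwl + 1.5 R_nwt = 3132 kN.
R_n = max = 3132 kN [governs: (ii)]; φR_n = 2349 kN.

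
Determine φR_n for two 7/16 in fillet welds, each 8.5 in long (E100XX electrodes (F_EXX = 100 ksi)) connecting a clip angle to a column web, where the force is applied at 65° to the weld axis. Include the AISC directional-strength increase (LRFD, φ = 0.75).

t_e = 0.707 × 0.4375 = 0.3093 in; A_we = 0.3093 × 17 = 5.258 in².
Directional factor: 1.0 + 0.5 sin^1.5(65°) = 1.431.
F_nw = 0.6 × 100 × 1.431 = 85.88 ksi.
φR_n = 0.75 × 85.88 × 5.258 = 338.7 kip.

φR_n ≈ 339 kip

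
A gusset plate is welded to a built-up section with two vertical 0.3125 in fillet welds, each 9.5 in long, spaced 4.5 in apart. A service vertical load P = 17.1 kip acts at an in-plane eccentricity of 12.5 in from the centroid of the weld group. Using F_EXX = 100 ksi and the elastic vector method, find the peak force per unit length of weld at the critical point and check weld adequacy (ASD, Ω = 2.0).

Total weld length L_w = 19 in. Treat welds as unit-width lines.
Polar moment about centroid: J = 2[d³/12 + d(b/2)²] = 2[9.5³/12 + 9.5×2.25²] = 239.1 in³.
Direct shear f_v = P/L_w = 17.1 / 19 = 0.9 kip/in (vertical).
Torsion M = P·e = 17.1 × 12.5 = 213.75 kip·in.
Critical point at (x, y) = (2.25, 4.75) from centroid. f_tx = M·y/J = 4.247 kip/in; f_ty = M·x/J = 2.012 kip/in.
Resultant f_max = √[f_tx² + (f_v + f_ty)²] = √[4.247² + (0.9 + 2.012)²] = 5.149 kip/in.
Capacity per unit length: r_n/Ω = (1/2.0) × 0.6 × 100 × (0.707 × 0.3125) = 6.628 kip/in.
5.149 ≤ 6.628 → adequate.

f_max ≈ 5.15 kip/in; adequate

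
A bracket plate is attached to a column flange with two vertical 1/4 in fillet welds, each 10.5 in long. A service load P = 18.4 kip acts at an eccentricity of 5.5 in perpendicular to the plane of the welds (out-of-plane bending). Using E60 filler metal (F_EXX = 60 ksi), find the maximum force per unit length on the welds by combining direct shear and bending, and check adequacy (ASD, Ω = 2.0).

L_w = 2 × 10.5 = 21 in; section modulus (unit throat) S = 2 × L²/6 = 36.75 in².
Direct shear f_v = P/L_w = 18.4/21 = 0.8762 kip/in.
Moment M = P × e = 18.4 × 5.5 = 101.2 kip·in; bending f_b = M/S = 2.754 kip/in.
f_max = √(f_v² + f_b²) = √(0.8762² + 2.754²) = 2.89 kip/in.
r_n/Ω = (1/2.0) × 0.6 × 60 × (0.707 × 0.25) = 3.181 kip/in → adequate.

f_max ≈ 2.89 kip/in; adequate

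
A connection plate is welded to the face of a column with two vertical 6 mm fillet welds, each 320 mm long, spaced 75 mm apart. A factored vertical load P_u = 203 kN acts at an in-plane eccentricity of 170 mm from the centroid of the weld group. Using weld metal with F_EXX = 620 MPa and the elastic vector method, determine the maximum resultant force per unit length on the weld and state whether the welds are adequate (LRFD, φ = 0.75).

f_max ≈ 1010 N/mm; adequate

Total weld length L_w = 640 mm. Treat welds as unit-width lines.
Polar moment about centroid: J = 2[d³/12 + d(b/2)²] = 2[320³/12 + 320×37.5²] = 6361000 mm³.
Direct shear f_v = P/L_w = 203×10³ / 640 = 317.2 N/mm (vertical).
Torsion M = P·e = 203×10³ × 170 = 34510000 N·mm.
Critical point at (x, y) = (37.5, 160) from centroid. f_tx = M·y/J = 868 N/mm; f_ty = M·x/J = 203.4 N/mm.
Resultant f_max = √[f_tx² + (f_v + f_ty)²] = √[868² + (317.2 + 203.4)²] = 1012 N/mm.
Capacity per unit length: φr_n = 0.75 × 0.6 × 620 × (0.707 × 6) = 1184 N/mm.
1012 ≤ 1184 → adequate.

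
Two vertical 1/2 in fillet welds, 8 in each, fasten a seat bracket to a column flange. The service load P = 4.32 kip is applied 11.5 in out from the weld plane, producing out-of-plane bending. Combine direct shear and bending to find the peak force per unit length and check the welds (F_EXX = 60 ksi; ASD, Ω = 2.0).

L_w = 2 × 8 = 16 in; section modulus (unit throat) S = 2 × L²/6 = 21.33 in².
Direct shear f_v = P/L_w = 4.32/16 = 0.27 kip/in.
Moment M = P × e = 4.32 × 11.5 = 49.68 kip·in; bending f_b = M/S = 2.329 kip/in.
f_max = √(f_v² + f_b²) = √(0.27² + 2.329²) = 2.344 kip/in.
r_n/Ω = (1/2.0) × 0.6 × 60 × (0.707 × 0.5) = 6.363 kip/in → adequate.

f_max ≈ 2.34 kip/in; adequate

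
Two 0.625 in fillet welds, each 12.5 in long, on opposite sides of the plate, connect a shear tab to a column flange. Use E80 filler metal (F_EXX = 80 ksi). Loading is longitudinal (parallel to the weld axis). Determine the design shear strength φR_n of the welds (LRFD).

Effective throat t_e = 0.707 × 0.625 = 0.4419 in.
Total length L = 25 in; A_we = 0.4419 × 25 = 11.05 in².
F_nw = 0.6 F_EXX = 0.6 × 80 = 48 ksi.
φR_n = 0.75 × 48 × 11.05 = 397.7 kips.

φR_n ≈ 398 kips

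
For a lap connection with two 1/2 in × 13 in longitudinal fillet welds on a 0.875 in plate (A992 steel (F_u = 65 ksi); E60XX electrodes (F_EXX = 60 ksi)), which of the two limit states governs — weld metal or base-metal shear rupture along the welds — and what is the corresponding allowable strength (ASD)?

t_e = 0.707 × 0.5 = 0.3535 in; L = 26 in.
Weld metal: R_n/Ω = (1/2.0) × 0.6 × 60 × 0.3535 × 26 = 165.4 kips.
Base metal (shear rupture): R_n/Ω = (1/2.0) × 0.6 × 65 × 0.875 × 26 = 443.6 kips.
Governing: weld metal.

R_n/Ω ≈ 165 kips (weld metal governs)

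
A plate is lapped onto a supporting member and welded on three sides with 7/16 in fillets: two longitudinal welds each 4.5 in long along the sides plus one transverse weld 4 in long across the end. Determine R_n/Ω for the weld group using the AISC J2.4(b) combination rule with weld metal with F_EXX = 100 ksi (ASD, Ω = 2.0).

R_n/Ω ≈ 127 kips

t_e = 0.707 × 0.4375 = 0.3093 in.
R_nwl = 0.6 × 100 × 0.3093 × 9 = 167 kips (longitudinal, 2 welds).
R_nwt = 0.6 × 100 × 0.3093 × 4 = 74.23 kips (transverse, base value).
(i) R_nwl + R_nwt = 241.3 kips; (ii) 0.85 R_nwl + 1.5 R_nwt = 253.3 kips.
R_n = max = 253.3 kips [governs: (ii)]; R_n/Ω = 126.7 kips.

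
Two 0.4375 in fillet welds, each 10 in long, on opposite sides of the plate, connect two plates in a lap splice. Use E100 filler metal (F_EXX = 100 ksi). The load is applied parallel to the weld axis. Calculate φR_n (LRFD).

φR_n ≈ 278 kip

Effective throat t_e = 0.707 × 0.4375 = 0.3093 in.
Total length L = 20 in; A_we = 0.3093 × 20 = 6.186 in².
F_nw = 0.6 F_EXX = 0.6 × 100 = 60 ksi.
φR_n = 0.75 × 60 × 6.186 = 278.4 kip.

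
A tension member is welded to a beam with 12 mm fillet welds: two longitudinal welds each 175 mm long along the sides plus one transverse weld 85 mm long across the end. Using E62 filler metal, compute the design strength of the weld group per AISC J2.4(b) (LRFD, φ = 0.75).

E62XX → F_EXX = 620 MPa.
t_e = 0.707 × 12 = 8.484 mm.
R_nwl = 0.6 × 620 × 8.484 × 350 × 10⁻³ = 1105 kN (longitudinal, 2 welds).
R_nwt = 0.6 × 620 × 8.484 × 85 × 10⁻³ = 268.3 kN (transverse, base value).
(i) R_nwl + R_nwt = 1373 kN; (ii) 0.85 R_nwl + 1.5 R_nwt = 1341 kN.
R_n = max = 1373 kN [governs: (i)]; φR_n = 1030 kN.

φR_n ≈ 1030 kN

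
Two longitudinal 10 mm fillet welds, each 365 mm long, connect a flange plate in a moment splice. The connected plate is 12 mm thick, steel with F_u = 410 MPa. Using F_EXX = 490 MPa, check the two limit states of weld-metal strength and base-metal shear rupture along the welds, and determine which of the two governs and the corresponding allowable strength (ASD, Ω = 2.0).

R_n/Ω ≈ 759 kN (weld metal governs)

t_e = 0.707 × 10 = 7.07 mm; L = 730 mm.
Weld metal: R_n/Ω = (1/2.0) × 0.6 × 490 × 7.07 × 730 × 10⁻³ = 758.7 kN.
Base metal (shear rupture): R_n/Ω = (1/2.0) × 0.6 × 410 × 12 × 730 × 10⁻³ = 1077 kN.
Governing: weld metal.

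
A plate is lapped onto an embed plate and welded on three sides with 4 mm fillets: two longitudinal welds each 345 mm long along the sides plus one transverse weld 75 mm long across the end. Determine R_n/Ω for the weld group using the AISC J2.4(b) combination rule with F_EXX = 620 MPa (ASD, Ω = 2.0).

t_e = 0.707 × 4 = 2.828 mm.
R_nwl = 0.6 × 620 × 2.828 × 690 × 10⁻³ = 725.9 kN (longitudinal, 2 welds).
R_nwt = 0.6 × 620 × 2.828 × 75 × 10⁻³ = 78.9 kN (transverse, base value).
(i) R_nwl + R_nwt = 804.8 kN; (ii) 0.85 R_nwl + 1.5 R_nwt = 735.4 kN.
R_n = max = 804.8 kN [governs: (i)]; R_n/Ω = 402.4 kN.

R_n/Ω ≈ 402 kN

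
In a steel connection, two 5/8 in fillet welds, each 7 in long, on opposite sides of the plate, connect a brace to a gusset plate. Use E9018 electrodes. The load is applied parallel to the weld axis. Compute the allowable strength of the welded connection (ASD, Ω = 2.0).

E90XX → F_EXX = 90 ksi.
Effective throat t_e = 0.707 × 0.625 = 0.4419 in.
Total length L = 14 in; A_we = 0.4419 × 14 = 6.186 in².
F_nw = 0.6 F_EXX = 0.6 × 90 = 54 ksi.
R_n = 54 × 6.186 = 334.1 kips; R_n/Ω = 334.1/2.0 = 167 kips.

R_n/Ω ≈ 167 kips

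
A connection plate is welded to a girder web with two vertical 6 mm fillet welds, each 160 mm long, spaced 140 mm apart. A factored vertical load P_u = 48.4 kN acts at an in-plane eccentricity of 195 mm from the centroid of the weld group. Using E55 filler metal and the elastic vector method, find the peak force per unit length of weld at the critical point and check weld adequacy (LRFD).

E55XX → F_EXX = 550 MPa.
Total weld length L_w = 320 mm. Treat welds as unit-width lines.
Polar moment about centroid: J = 2[d³/12 + d(b/2)²] = 2[160³/12 + 160×70²] = 2251000 mm³.
Direct shear f_v = P/L_w = 48.4×10³ / 320 = 151.2 N/mm (vertical).
Torsion M = P·e = 48.4×10³ × 195 = 9438000 N·mm.
Critical point at (x, y) = (70, 80) from centroid. f_tx = M·y/J = 335.5 N/mm; f_ty = M·x/J = 293.5 N/mm.
Resultant f_max = √[f_tx² + (f_v + f_ty)²] = √[335.5² + (151.2 + 293.5)²] = 557.1 N/mm.
Capacity per unit length: φr_n = 0.75 × 0.6 × 550 × (0.707 × 6) = 1050 N/mm.
557.1 ≤ 1050 → adequate.

f_max ≈ 557 N/mm; adequate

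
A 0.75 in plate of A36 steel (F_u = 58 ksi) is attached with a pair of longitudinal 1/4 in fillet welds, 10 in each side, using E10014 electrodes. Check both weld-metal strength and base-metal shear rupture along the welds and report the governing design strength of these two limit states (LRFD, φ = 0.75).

φR_n ≈ 159 kip (weld metal governs)

E100XX → F_EXX = 100 ksi.
t_e = 0.707 × 0.25 = 0.1767 in; L = 20 in.
Weld metal: φR_n = 0.75 × 0.6 × 100 × 0.1767 × 20 = 159.1 kip.
Base metal (shear rupture): φR_n = 0.75 × 0.6 × 58 × 0.75 × 20 = 391.5 kip.
Governing: weld metal.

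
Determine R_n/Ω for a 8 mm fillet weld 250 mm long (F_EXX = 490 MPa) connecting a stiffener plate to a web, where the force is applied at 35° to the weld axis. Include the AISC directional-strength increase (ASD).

t_e = 0.707 × 8 = 5.656 mm; A_we = 5.656 × 250 = 1414 mm².
Directional factor: 1.0 + 0.5 sin^1.5(35°) = 1.217.
F_nw = 0.6 × 490 × 1.217 = 357.9 MPa.
R_n/Ω = (357.9 × 1414) / 2.0 × 10⁻³ = 253 kN.

R_n/Ω ≈ 253 kN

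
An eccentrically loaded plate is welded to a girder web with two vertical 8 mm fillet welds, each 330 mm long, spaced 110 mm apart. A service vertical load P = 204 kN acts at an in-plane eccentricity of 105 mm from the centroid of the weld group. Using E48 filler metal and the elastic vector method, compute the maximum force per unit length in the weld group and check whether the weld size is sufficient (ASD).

f_max ≈ 636 N/mm; adequate

E48XX → F_EXX = 480 MPa.
Total weld length L_w = 660 mm. Treat welds as unit-width lines.
Polar moment about centroid: J = 2[d³/12 + d(b/2)²] = 2[330³/12 + 330×55²] = 7986000 mm³.
Direct shear f_v = P/L_w = 204×10³ / 660 = 309.1 N/mm (vertical).
Torsion M = P·e = 204×10³ × 105 = 21420000 N·mm.
Critical point at (x, y) = (55, 165) from centroid. f_tx = M·y/J = 442.6 N/mm; f_ty = M·x/J = 147.5 N/mm.
Resultant f_max = √[f_tx² + (f_v + f_ty)²] = √[442.6² + (309.1 + 147.5)²] = 635.9 N/mm.
Capacity per unit length: r_n/Ω = (1/2.0) × 0.6 × 480 × (0.707 × 8) = 814.5 N/mm.
635.9 ≤ 814.5 → adequate.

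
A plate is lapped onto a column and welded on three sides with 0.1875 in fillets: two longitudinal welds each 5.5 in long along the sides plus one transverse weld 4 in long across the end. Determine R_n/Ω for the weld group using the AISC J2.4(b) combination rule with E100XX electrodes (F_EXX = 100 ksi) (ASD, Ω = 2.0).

R_n/Ω ≈ 61 kip

t_e = 0.707 × 0.1875 = 0.1326 in.
R_nwl = 0.6 × 100 × 0.1326 × 11 = 87.49 kip (longitudinal, 2 welds).
R_nwt = 0.6 × 100 × 0.1326 × 4 = 31.82 kip (transverse, base value).
(i) R_nwl + R_nwt = 119.3 kip; (ii) 0.85 R_nwl + 1.5 R_nwt = 122.1 kip.
R_n = max = 122.1 kip [governs: (ii)]; R_n/Ω = 61.05 kip.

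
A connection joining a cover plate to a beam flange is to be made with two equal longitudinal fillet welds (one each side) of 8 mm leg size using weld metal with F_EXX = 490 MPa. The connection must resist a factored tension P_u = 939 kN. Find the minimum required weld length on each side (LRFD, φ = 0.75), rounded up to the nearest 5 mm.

L = 380 mm on each side

Throat t_e = 0.707 × 8 = 5.656 mm.
φr_n = 0.75 × 0.6 × 490 × 5.656 × 10⁻³ = 1.247 kN/mm.
L_req = P_u / φr_n = 939 / 1.247 = 752.9 mm total.
Per side: 752.9 / 2 = 376.5 mm.
Round up → use L = 380 mm on each side.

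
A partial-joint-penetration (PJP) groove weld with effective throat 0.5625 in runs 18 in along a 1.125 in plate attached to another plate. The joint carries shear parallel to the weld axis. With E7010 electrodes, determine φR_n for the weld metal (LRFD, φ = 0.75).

E70XX → F_EXX = 70 ksi.
Effective throat (given) t_e = 0.5625 in.
A_we = 0.5625 × 18 = 10.12 in².
F_nw = 0.6 F_EXX = 42 ksi.
φR_n = 0.75 × 42 × 10.12 = 318.9 kip.

φR_n ≈ 319 kip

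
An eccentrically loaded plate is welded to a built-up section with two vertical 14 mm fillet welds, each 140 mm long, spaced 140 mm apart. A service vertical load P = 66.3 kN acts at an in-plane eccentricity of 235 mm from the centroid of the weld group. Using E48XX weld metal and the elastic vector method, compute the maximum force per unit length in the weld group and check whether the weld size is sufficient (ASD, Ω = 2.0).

f_max ≈ 1020 N/mm; adequate

E48XX → F_EXX = 480 MPa.
Total weld length L_w = 280 mm. Treat welds as unit-width lines.
Polar moment about centroid: J = 2[d³/12 + d(b/2)²] = 2[140³/12 + 140×70²] = 1829000 mm³.
Direct shear f_v = P/L_w = 66.3×10³ / 280 = 236.8 N/mm (vertical).
Torsion M = P·e = 66.3×10³ × 235 = 15580000 N·mm.
Critical point at (x, y) = (70, 70) from centroid. f_tx = M·y/J = 596.2 N/mm; f_ty = M·x/J = 596.2 N/mm.
Resultant f_max = √[f_tx² + (f_v + f_ty)²] = √[596.2² + (236.8 + 596.2)²] = 1024 N/mm.
Capacity per unit length: r_n/Ω = (1/2.0) × 0.6 × 480 × (0.707 × 14) = 1425 N/mm.
1024 ≤ 1425 → adequate.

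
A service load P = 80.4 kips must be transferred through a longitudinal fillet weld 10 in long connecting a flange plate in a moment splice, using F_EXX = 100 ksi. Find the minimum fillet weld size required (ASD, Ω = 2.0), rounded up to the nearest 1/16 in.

w = 7/16 in

Total weld length L = 10 in.
Required throat t_e = P × Ω / (0.6 F_EXX × L) = 80.4 × 2.0 / (0.6 × 100 × 10) = 0.268 in.
Required leg w = t_e / 0.707 = 0.3791 in → use 7/16 in.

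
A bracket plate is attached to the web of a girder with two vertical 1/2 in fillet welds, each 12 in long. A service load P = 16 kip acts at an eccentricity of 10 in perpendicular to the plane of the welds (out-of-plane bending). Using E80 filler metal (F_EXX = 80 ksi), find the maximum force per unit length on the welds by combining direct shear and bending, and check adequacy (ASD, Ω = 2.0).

f_max ≈ 3.4 kip/in; adequate

L_w = 2 × 12 = 24 in; section modulus (unit throat) S = 2 × L²/6 = 48 in².
Direct shear f_v = P/L_w = 16/24 = 0.6667 kip/in.
Moment M = P × e = 16 × 10 = 160 kip·in; bending f_b = M/S = 3.333 kip/in.
f_max = √(f_v² + f_b²) = √(0.6667² + 3.333²) = 3.399 kip/in.
r_n/Ω = (1/2.0) × 0.6 × 80 × (0.707 × 0.5) = 8.484 kip/in → adequate.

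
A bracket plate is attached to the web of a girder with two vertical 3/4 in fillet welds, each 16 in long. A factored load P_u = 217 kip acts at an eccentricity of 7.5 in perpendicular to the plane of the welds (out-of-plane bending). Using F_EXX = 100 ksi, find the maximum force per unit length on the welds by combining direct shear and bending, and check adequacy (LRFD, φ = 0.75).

f_max ≈ 20.2 kip/in; adequate

L_w = 2 × 16 = 32 in; section modulus (unit throat) S = 2 × L²/6 = 85.33 in².
Direct shear f_v = P/L_w = 217/32 = 6.781 kip/in.
Moment M = P × e = 217 × 7.5 = 1627.5 kip·in; bending f_b = M/S = 19.07 kip/in.
f_max = √(f_v² + f_b²) = √(6.781² + 19.07²) = 20.24 kip/in.
φr_n = 0.75 × 0.6 × 100 × (0.707 × 0.75) = 23.86 kip/in → adequate.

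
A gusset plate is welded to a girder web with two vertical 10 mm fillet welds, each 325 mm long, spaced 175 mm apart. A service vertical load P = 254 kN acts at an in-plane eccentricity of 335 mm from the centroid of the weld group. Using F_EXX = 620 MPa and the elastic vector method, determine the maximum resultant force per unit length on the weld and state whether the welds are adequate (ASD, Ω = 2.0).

Total weld length L_w = 650 mm. Treat welds as unit-width lines.
Polar moment about centroid: J = 2[d³/12 + d(b/2)²] = 2[325³/12 + 325×87.5²] = 10700000 mm³.
Direct shear f_v = P/L_w = 254×10³ / 650 = 390.8 N/mm (vertical).
Torsion M = P·e = 254×10³ × 335 = 85090000 N·mm.
Critical point at (x, y) = (87.5, 162.5) from centroid. f_tx = M·y/J = 1293 N/mm; f_ty = M·x/J = 696 N/mm.
Resultant f_max = √[f_tx² + (f_v + f_ty)²] = √[1293² + (390.8 + 696)²] = 1689 N/mm.
Capacity per unit length: r_n/Ω = (1/2.0) × 0.6 × 620 × (0.707 × 10) = 1315 N/mm.
1689 > 1315 → NOT adequate.

f_max ≈ 1690 N/mm; NOT adequate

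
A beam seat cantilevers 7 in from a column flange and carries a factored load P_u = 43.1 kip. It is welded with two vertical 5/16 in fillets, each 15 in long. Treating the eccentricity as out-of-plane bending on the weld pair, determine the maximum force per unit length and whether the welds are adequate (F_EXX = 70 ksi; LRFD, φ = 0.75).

L_w = 2 × 15 = 30 in; section modulus (unit throat) S = 2 × L²/6 = 75 in².
Direct shear f_v = P/L_w = 43.1/30 = 1.437 kip/in.
Moment M = P × e = 43.1 × 7 = 301.7 kip·in; bending f_b = M/S = 4.023 kip/in.
f_max = √(f_v² + f_b²) = √(1.437² + 4.023²) = 4.272 kip/in.
φr_n = 0.75 × 0.6 × 70 × (0.707 × 0.3125) = 6.96 kip/in → adequate.

f_max ≈ 4.27 kip/in; adequate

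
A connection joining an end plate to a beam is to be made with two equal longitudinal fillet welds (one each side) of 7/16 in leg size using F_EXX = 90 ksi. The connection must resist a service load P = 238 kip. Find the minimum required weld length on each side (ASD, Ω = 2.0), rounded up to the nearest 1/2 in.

L = 14.5 in on each side

Throat t_e = 0.707 × 0.4375 = 0.3093 in.
r_n/Ω = (0.6 × 90 × 0.3093) / 2.0 = 8.351 kip/in.
L_req = P / (r_n/Ω) = 238 / 8.351 = 28.5 in total.
Per side: 28.5 / 2 = 14.25 in.
Round up → use L = 14.5 in on each side.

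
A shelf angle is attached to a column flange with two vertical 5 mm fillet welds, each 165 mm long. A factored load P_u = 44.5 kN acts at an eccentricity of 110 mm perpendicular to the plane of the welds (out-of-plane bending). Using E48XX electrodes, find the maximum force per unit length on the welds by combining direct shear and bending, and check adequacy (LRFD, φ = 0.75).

E48XX → F_EXX = 480 MPa.
L_w = 2 × 165 = 330 mm; section modulus (unit throat) S = 2 × L²/6 = 9075 mm².
Direct shear f_v = P/L_w = 44.5×10³/330 = 134.8 N/mm.
Moment M = P × e = 44.5×10³ × 110 = 4895000 N·mm; bending f_b = M/S = 539.4 N/mm.
f_max = √(f_v² + f_b²) = √(134.8² + 539.4²) = 556 N/mm.
φr_n = 0.75 × 0.6 × 480 × (0.707 × 5) = 763.6 N/mm → adequate.

f_max ≈ 556 N/mm; adequate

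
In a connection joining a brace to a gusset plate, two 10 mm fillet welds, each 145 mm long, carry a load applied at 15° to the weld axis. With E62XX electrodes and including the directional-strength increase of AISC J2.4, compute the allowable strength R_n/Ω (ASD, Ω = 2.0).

R_n/Ω ≈ 406 kN

E62XX → F_EXX = 620 MPa.
t_e = 0.707 × 10 = 7.07 mm; A_we = 7.07 × 290 = 2050 mm².
Directional factor: 1.0 + 0.5 sin^1.5(15°) = 1.066.
F_nw = 0.6 × 620 × 1.066 = 396.5 MPa.
R_n/Ω = (396.5 × 2050) / 2.0 × 10⁻³ = 406.5 kN.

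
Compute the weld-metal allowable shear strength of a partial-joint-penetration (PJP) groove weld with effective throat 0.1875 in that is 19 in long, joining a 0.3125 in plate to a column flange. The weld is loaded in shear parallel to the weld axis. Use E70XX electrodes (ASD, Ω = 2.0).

R_n/Ω ≈ 74.8 kips

E70XX → F_EXX = 70 ksi.
Effective throat (given) t_e = 0.1875 in.
A_we = 0.1875 × 19 = 3.562 in².
F_nw = 0.6 F_EXX = 42 ksi.
R_n/Ω = (42 × 3.562) / 2.0 = 74.81 kips.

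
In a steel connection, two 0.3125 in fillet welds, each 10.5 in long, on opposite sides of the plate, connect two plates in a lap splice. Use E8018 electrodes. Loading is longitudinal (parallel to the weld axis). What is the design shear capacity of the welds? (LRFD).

E80XX → F_EXX = 80 ksi.
Effective throat t_e = 0.707 × 0.3125 = 0.2209 in.
Total length L = 21 in; A_we = 0.2209 × 21 = 4.64 in².
F_nw = 0.6 F_EXX = 0.6 × 80 = 48 ksi.
φR_n = 0.75 × 48 × 4.64 = 167 kips.

φR_n ≈ 167 kips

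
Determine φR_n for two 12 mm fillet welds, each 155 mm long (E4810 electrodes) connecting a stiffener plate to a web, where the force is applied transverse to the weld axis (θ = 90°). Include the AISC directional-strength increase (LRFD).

E48XX → F_EXX = 480 MPa.
t_e = 0.707 × 12 = 8.484 mm; A_we = 8.484 × 310 = 2630 mm².
Directional factor: 1.0 + 0.5 sin^1.5(90°) = 1.5.
F_nw = 0.6 × 480 × 1.5 = 432 MPa.
φR_n = 0.75 × 432 × 2630 × 10⁻³ = 852.1 kN.

φR_n ≈ 852 kN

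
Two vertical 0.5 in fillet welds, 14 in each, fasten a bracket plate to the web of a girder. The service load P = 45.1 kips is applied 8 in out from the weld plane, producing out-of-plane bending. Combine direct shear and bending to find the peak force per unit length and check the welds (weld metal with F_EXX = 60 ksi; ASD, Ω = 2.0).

L_w = 2 × 14 = 28 in; section modulus (unit throat) S = 2 × L²/6 = 65.33 in².
Direct shear f_v = P/L_w = 45.1/28 = 1.611 kip/in.
Moment M = P × e = 45.1 × 8 = 360.8 kip·in; bending f_b = M/S = 5.522 kip/in.
f_max = √(f_v² + f_b²) = √(1.611² + 5.522²) = 5.753 kip/in.
r_n/Ω = (1/2.0) × 0.6 × 60 × (0.707 × 0.5) = 6.363 kip/in → adequate.

f_max ≈ 5.75 kip/in; adequate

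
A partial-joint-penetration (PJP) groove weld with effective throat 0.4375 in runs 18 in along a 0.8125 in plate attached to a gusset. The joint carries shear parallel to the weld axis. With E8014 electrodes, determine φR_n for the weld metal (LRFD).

φR_n ≈ 284 kip

E80XX → F_EXX = 80 ksi.
Effective throat (given) t_e = 0.4375 in.
A_we = 0.4375 × 18 = 7.875 in².
F_nw = 0.6 F_EXX = 48 ksi.
φR_n = 0.75 × 48 × 7.875 = 283.5 kip.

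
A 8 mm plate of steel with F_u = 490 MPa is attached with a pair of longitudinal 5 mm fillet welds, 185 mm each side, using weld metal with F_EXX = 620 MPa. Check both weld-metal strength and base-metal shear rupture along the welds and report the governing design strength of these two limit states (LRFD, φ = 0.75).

φR_n ≈ 365 kN (weld metal governs)

t_e = 0.707 × 5 = 3.535 mm; L = 370 mm.
Weld metal: φR_n = 0.75 × 0.6 × 620 × 3.535 × 370 × 10⁻³ = 364.9 kN.
Base metal (shear rupture): φR_n = 0.75 × 0.6 × 490 × 8 × 370 × 10⁻³ = 652.7 kN.
Governing: weld metal.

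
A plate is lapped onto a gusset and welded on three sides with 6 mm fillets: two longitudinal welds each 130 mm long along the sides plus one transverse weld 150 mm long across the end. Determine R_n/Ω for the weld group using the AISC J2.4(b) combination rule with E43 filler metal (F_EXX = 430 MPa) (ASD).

t_e = 0.707 × 6 = 4.242 mm.
R_nwl = 0.6 × 430 × 4.242 × 260 × 10⁻³ = 284.6 kN (longitudinal, 2 welds).
R_nwt = 0.6 × 430 × 4.242 × 150 × 10⁻³ = 164.2 kN (transverse, base value).
(i) R_nwl + R_nwt = 448.7 kN; (ii) 0.85 R_nwl + 1.5 R_nwt = 488.1 kN.
R_n = max = 488.1 kN [governs: (ii)]; R_n/Ω = 244.1 kN.

R_n/Ω ≈ 244 kN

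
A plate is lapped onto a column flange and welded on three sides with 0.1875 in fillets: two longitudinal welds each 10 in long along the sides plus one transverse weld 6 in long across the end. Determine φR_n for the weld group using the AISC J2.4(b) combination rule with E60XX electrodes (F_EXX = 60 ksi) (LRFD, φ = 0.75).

φR_n ≈ 93.1 kip

t_e = 0.707 × 0.1875 = 0.1326 in.
R_nwl = 0.6 × 60 × 0.1326 × 20 = 95.44 kip (longitudinal, 2 welds).
R_nwt = 0.6 × 60 × 0.1326 × 6 = 28.63 kip (transverse, base value).
(i) R_nwl + R_nwt = 124.1 kip; (ii) 0.85 R_nwl + 1.5 R_nwt = 124.1 kip.
R_n = max = 124.1 kip [governs: (ii)]; φR_n = 93.06 kip.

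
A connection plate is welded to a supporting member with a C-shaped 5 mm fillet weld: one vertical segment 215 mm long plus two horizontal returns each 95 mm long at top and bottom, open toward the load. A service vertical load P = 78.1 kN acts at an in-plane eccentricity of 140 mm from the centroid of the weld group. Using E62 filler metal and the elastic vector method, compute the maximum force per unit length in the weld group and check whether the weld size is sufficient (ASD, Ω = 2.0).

E62XX → F_EXX = 620 MPa.
Total weld length L_w = 405 mm. Treat welds as unit-width lines.
Centroid: x̄ = 2×95×47.5 / 405 = 22.28 mm from the vertical weld.
Polar moment about centroid: J = I_x + I_y = [215³/12 + 2×95×107.5²] + [215×22.28² + 2(95³/12 + 95×25.22²)] = 3394000 mm³.
Direct shear f_v = P/L_w = 78.1×10³ / 405 = 192.8 N/mm (vertical).
Torsion M = P·e = 78.1×10³ × 140 = 10934000 N·mm.
Critical point at (x, y) = (72.72, 107.5) from centroid. f_tx = M·y/J = 346.3 N/mm; f_ty = M·x/J = 234.2 N/mm.
Resultant f_max = √[f_tx² + (f_v + f_ty)²] = √[346.3² + (192.8 + 234.2)²] = 549.8 N/mm.
Capacity per unit length: r_n/Ω = (1/2.0) × 0.6 × 620 × (0.707 × 5) = 657.5 N/mm.
549.8 ≤ 657.5 → adequate.

f_max ≈ 550 N/mm; adequate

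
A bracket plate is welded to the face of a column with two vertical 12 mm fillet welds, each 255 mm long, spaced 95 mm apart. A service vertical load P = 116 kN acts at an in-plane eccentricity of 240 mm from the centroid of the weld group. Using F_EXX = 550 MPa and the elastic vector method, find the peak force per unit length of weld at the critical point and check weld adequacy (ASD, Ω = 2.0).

f_max ≈ 1070 N/mm; adequate

Total weld length L_w = 510 mm. Treat welds as unit-width lines.
Polar moment about centroid: J = 2[d³/12 + d(b/2)²] = 2[255³/12 + 255×47.5²] = 3914000 mm³.
Direct shear f_v = P/L_w = 116×10³ / 510 = 227.5 N/mm (vertical).
Torsion M = P·e = 116×10³ × 240 = 27840000 N·mm.
Critical point at (x, y) = (47.5, 127.5) from centroid. f_tx = M·y/J = 906.8 N/mm; f_ty = M·x/J = 337.8 N/mm.
Resultant f_max = √[f_tx² + (f_v + f_ty)²] = √[906.8² + (227.5 + 337.8)²] = 1069 N/mm.
Capacity per unit length: r_n/Ω = (1/2.0) × 0.6 × 550 × (0.707 × 12) = 1400 N/mm.
1069 ≤ 1400 → adequate.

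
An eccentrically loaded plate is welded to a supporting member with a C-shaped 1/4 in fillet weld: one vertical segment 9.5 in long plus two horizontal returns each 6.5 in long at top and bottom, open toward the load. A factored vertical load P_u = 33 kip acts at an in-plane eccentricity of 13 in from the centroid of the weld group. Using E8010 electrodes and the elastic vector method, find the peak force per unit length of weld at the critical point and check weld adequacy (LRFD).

E80XX → F_EXX = 80 ksi.
Total weld length L_w = 22.5 in. Treat welds as unit-width lines.
Centroid: x̄ = 2×6.5×3.25 / 22.5 = 1.878 in from the vertical weld.
Polar moment about centroid: J = I_x + I_y = [9.5³/12 + 2×6.5×4.75²] + [9.5×1.878² + 2(6.5³/12 + 6.5×1.372²)] = 468.5 in³.
Direct shear f_v = P/L_w = 33 / 22.5 = 1.467 kip/in (vertical).
Torsion M = P·e = 33 × 13 = 429 kip·in.
Critical point at (x, y) = (4.622, 4.75) from centroid. f_tx = M·y/J = 4.349 kip/in; f_ty = M·x/J = 4.232 kip/in.
Resultant f_max = √[f_tx² + (f_v + f_ty)²] = √[4.349² + (1.467 + 4.232)²] = 7.169 kip/in.
Capacity per unit length: φr_n = 0.75 × 0.6 × 80 × (0.707 × 0.25) = 6.363 kip/in.
7.169 > 6.363 → NOT adequate.

f_max ≈ 7.17 kip/in; NOT adequate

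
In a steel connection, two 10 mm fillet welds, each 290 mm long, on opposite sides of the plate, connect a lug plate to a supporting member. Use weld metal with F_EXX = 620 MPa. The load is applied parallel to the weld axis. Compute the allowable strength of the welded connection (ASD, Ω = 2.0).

R_n/Ω ≈ 763 kN

Effective throat t_e = 0.707 × 10 = 7.07 mm.
Total length L = 580 mm; A_we = 7.07 × 580 = 4101 mm².
F_nw = 0.6 F_EXX = 0.6 × 620 = 372 MPa.
R_n = 372 × 4101 × 10⁻³ = 1525 kN; R_n/Ω = 1525/2.0 = 762.7 kN.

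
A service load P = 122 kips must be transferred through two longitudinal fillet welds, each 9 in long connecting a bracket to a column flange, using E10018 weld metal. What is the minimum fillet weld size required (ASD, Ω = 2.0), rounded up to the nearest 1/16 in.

E100XX → F_EXX = 100 ksi.
Total weld length L = 18 in.
Required throat t_e = P × Ω / (0.6 F_EXX × L) = 122 × 2.0 / (0.6 × 100 × 18) = 0.2259 in.
Required leg w = t_e / 0.707 = 0.3196 in → use 3/8 in.

w = 3/8 in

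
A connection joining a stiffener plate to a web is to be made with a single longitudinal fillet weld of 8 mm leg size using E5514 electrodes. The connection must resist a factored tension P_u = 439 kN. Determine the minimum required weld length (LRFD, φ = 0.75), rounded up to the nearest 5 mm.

L = 315 mm

E55XX → F_EXX = 550 MPa.
Throat t_e = 0.707 × 8 = 5.656 mm.
φr_n = 0.75 × 0.6 × 550 × 5.656 × 10⁻³ = 1.4 kN/mm.
L_req = P_u / φr_n = 439 / 1.4 = 313.6 mm total.
Round up → use L = 315 mm.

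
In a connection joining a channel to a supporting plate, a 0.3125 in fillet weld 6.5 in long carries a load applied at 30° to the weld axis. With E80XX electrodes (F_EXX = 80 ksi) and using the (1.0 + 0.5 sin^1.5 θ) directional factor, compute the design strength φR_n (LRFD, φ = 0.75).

t_e = 0.707 × 0.3125 = 0.2209 in; A_we = 0.2209 × 6.5 = 1.436 in².
Directional factor: 1.0 + 0.5 sin^1.5(30°) = 1.177.
F_nw = 0.6 × 80 × 1.177 = 56.49 ksi.
φR_n = 0.75 × 56.49 × 1.436 = 60.84 kips.

φR_n ≈ 60.8 kips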